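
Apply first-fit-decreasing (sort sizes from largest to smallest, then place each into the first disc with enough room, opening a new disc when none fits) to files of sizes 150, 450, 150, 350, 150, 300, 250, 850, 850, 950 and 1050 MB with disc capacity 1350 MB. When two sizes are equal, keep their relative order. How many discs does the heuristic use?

Sorted descending: 1050, 950, 850, 850, 450, 350, 300, 250, 150, 150, 150.
  1050 → disc 1 (new)  [load 1050/1350]
  950 → disc 2 (new)  [load 950/1350]
  850 → disc 3 (new)  [load 850/1350]
  850 → disc 4 (new)  [load 850/1350]
  450 → disc 3  [load 1300/1350]
  350 → disc 2  [load 1300/1350]
  300 → disc 1  [load 1350/1350]
  250 → disc 4  [load 1100/1350]
  150 → disc 4  [load 1250/1350]
  150 → disc 5 (new)  [load 150/1350]
  150 → disc 5  [load 300/1350]
5 discs opened.

5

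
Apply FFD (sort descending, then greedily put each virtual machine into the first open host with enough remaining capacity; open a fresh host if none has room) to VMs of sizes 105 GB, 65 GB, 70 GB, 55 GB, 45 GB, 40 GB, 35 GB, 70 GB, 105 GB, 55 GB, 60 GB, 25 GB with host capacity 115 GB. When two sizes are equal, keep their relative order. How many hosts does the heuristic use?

7

Sorted descending: 105, 105, 70, 70, 65, 60, 55, 55, 45, 40, 35, 25.
  105 → host 1 (new)  [load 105/115]
  105 → host 2 (new)  [load 105/115]
  70 → host 3 (new)  [load 70/115]
  70 → host 4 (new)  [load 70/115]
  65 → host 5 (new)  [load 65/115]
  60 → host 6 (new)  [load 60/115]
  55 → host 6  [load 115/115]
  55 → host 7 (new)  [load 55/115]
  45 → host 3  [load 115/115]
  40 → host 4  [load 110/115]
  35 → host 5  [load 100/115]
  25 → host 7  [load 80/115]
7 hosts opened.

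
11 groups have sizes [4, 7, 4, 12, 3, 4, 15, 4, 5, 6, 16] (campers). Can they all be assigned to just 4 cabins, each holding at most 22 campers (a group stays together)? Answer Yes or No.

Yes

A valid assignment using 4 cabins:
  cabin 1: 16 + 6 = 22
  cabin 2: 15 + 7 = 22
  cabin 3: 12 + 5 + 4 = 21
  cabin 4: 4 + 4 + 4 + 3 = 15
Every load is within 22 campers, so 4 cabins suffice.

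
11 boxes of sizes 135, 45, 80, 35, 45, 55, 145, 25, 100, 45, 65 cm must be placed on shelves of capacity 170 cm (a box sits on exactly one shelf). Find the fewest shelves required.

Total = 145 + 135 + 100 + 80 + 65 + 55 + 45 + 45 + 45 + 35 + 25 = 775 cm.
Lower bound: ⌈775/170⌉ = 5 shelves.
A packing using 5 shelves:
  shelf 1: 145 + 25 = 170
  shelf 2: 135 + 35 = 170
  shelf 3: 100 + 65 = 165
  shelf 4: 80 + 55 = 135
  shelf 5: 45 + 45 + 45 = 135
This matches the lower bound, so 5 is optimal.

5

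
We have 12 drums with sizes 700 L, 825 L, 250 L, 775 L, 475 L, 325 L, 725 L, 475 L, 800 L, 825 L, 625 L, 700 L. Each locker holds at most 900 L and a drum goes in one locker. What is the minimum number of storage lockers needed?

10

Total = 825 + 825 + 800 + 775 + 725 + 700 + 700 + 625 + 475 + 475 + 325 + 250 = 7500 L.
Lower bound: ⌈7500/900⌉ = 9 storage lockers.
Also, 10 drums each exceed 450 L, and no two of those can share a locker, so at least 10 storage lockers are needed.
A packing using 10 storage lockers:
  locker 1: 825 = 825
  locker 2: 825 = 825
  locker 3: 800 = 800
  locker 4: 775 = 775
  locker 5: 725 = 725
  locker 6: 700 = 700
  locker 7: 700 = 700
  locker 8: 625 + 250 = 875
  locker 9: 475 + 325 = 800
  locker 10: 475 = 475
This matches the lower bound, so 10 is optimal.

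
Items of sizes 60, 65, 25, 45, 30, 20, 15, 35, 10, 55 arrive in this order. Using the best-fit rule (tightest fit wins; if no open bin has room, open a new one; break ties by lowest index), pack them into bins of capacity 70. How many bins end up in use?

  60 → bin 1 (new)  [load 60/70]
  65 → bin 2 (new)  [load 65/70]
  25 → bin 3 (new)  [load 25/70]
  45 → bin 3  [load 70/70]
  30 → bin 4 (new)  [load 30/70]
  20 → bin 4  [load 50/70]
  15 → bin 4  [load 65/70]
  35 → bin 5 (new)  [load 35/70]
  10 → bin 1  [load 70/70]
  55 → bin 6 (new)  [load 55/70]
6 bins opened.

6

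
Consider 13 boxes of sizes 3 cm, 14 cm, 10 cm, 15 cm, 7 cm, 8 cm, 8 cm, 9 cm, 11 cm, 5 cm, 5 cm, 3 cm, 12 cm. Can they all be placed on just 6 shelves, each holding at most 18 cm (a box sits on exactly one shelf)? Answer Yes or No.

No

Total = 110 cm; ⌈110/18⌉ = 7.
At least 7 shelves are required, but only 6 are allowed.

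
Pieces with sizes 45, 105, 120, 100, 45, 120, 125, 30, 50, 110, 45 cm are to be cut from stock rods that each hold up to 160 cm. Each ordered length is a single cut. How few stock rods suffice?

Total = 125 + 120 + 120 + 110 + 105 + 100 + 50 + 45 + 45 + 45 + 30 = 895 cm.
Lower bound: ⌈895/160⌉ = 6 stock rods.
A packing using 7 stock rods:
  stock rod 1: 125 + 30 = 155
  stock rod 2: 120 = 120
  stock rod 3: 120 = 120
  stock rod 4: 110 + 50 = 160
  stock rod 5: 105 + 45 = 150
  stock rod 6: 100 + 45 = 145
  stock rod 7: 45 = 45
No arrangement into 6 stock rods stays within capacity, so 7 is optimal.

7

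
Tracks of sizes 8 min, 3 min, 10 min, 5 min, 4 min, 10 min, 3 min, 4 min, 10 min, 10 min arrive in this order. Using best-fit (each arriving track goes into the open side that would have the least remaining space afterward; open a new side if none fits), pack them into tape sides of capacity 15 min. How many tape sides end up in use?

  8 → side 1 (new)  [load 8/15]
  3 → side 1  [load 11/15]
  10 → side 2 (new)  [load 10/15]
  5 → side 2  [load 15/15]
  4 → side 1  [load 15/15]
  10 → side 3 (new)  [load 10/15]
  3 → side 3  [load 13/15]
  4 → side 4 (new)  [load 4/15]
  10 → side 4  [load 14/15]
  10 → side 5 (new)  [load 10/15]
5 tape sides opened.

5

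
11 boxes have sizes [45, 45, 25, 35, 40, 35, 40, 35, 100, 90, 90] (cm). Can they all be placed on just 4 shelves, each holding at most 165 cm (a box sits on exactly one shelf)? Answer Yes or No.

A valid assignment using 4 shelves:
  shelf 1: 100 + 45 = 145
  shelf 2: 90 + 45 + 25 = 160
  shelf 3: 90 + 40 + 35 = 165
  shelf 4: 40 + 35 + 35 = 110
Every load is within 165 cm, so 4 shelves suffice.

Yes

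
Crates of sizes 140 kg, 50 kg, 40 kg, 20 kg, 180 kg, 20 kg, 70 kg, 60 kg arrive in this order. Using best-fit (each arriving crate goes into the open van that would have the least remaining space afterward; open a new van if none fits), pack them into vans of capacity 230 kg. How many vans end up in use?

  140 → van 1 (new)  [load 140/230]
  50 → van 1  [load 190/230]
  40 → van 1  [load 230/230]
  20 → van 2 (new)  [load 20/230]
  180 → van 2  [load 200/230]
  20 → van 2  [load 220/230]
  70 → van 3 (new)  [load 70/230]
  60 → van 3  [load 130/230]
3 vans opened.

3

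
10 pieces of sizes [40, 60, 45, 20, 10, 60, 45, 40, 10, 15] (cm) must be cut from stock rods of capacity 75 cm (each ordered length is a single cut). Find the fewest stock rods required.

6

Total = 60 + 60 + 45 + 45 + 40 + 40 + 20 + 15 + 10 + 10 = 345 cm.
Lower bound: ⌈345/75⌉ = 5 stock rods.
Also, 6 pieces each exceed 75/2 cm, and no two of those can share a stock rod, so at least 6 stock rods are needed.
A packing using 6 stock rods:
  stock rod 1: 60 + 15 = 75
  stock rod 2: 60 + 10 = 70
  stock rod 3: 45 + 20 + 10 = 75
  stock rod 4: 45 = 45
  stock rod 5: 40 = 40
  stock rod 6: 40 = 40
This matches the lower bound, so 6 is optimal.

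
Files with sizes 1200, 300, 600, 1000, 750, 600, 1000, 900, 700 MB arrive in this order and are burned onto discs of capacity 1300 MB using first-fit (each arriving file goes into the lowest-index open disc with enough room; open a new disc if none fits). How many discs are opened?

7

  1200 → disc 1 (new)  [load 1200/1300]
  300 → disc 2 (new)  [load 300/1300]
  600 → disc 2  [load 900/1300]
  1000 → disc 3 (new)  [load 1000/1300]
  750 → disc 4 (new)  [load 750/1300]
  600 → disc 5 (new)  [load 600/1300]
  1000 → disc 6 (new)  [load 1000/1300]
  900 → disc 7 (new)  [load 900/1300]
  700 → disc 5  [load 1300/1300]
7 discs opened.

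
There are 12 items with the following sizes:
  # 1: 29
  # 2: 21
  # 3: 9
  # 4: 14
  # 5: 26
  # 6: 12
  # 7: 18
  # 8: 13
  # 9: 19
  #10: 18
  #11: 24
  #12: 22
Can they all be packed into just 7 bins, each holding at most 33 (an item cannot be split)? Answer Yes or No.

No

Total = 225; ⌈225/33⌉ = 7.
8 items each exceed half the capacity and cannot share a bin, forcing at least 8 bins.
At least 8 bins are required, but only 7 are allowed.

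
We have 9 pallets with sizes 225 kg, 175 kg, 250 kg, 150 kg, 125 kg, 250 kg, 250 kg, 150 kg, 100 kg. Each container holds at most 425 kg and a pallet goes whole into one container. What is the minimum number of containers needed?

5

Total = 250 + 250 + 250 + 225 + 175 + 150 + 150 + 125 + 100 = 1675 kg.
Lower bound: ⌈1675/425⌉ = 4 containers.
A packing using 5 containers:
  container 1: 250 + 175 = 425
  container 2: 250 + 150 = 400
  container 3: 250 + 150 = 400
  container 4: 225 + 125 = 350
  container 5: 100 = 100
No arrangement into 4 containers stays within capacity, so 5 is optimal.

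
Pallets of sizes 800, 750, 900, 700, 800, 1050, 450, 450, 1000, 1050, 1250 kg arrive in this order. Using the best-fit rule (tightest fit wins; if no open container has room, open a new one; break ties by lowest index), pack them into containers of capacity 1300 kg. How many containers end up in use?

  800 → container 1 (new)  [load 800/1300]
  750 → container 2 (new)  [load 750/1300]
  900 → container 3 (new)  [load 900/1300]
  700 → container 4 (new)  [load 700/1300]
  800 → container 5 (new)  [load 800/1300]
  1050 → container 6 (new)  [load 1050/1300]
  450 → container 1  [load 1250/1300]
  450 → container 5  [load 1250/1300]
  1000 → container 7 (new)  [load 1000/1300]
  1050 → container 8 (new)  [load 1050/1300]
  1250 → container 9 (new)  [load 1250/1300]
9 containers opened.

9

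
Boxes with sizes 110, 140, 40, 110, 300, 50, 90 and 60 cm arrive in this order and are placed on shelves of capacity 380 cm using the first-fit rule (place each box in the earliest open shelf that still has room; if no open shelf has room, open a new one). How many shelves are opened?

3

  110 → shelf 1 (new)  [load 110/380]
  140 → shelf 1  [load 250/380]
  40 → shelf 1  [load 290/380]
  110 → shelf 2 (new)  [load 110/380]
  300 → shelf 3 (new)  [load 300/380]
  50 → shelf 1  [load 340/380]
  90 → shelf 2  [load 200/380]
  60 → shelf 2  [load 260/380]
3 shelves opened.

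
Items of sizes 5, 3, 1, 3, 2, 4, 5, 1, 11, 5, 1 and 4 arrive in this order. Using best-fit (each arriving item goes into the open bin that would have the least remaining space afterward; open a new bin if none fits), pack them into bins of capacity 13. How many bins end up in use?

  5 → bin 1 (new)  [load 5/13]
  3 → bin 1  [load 8/13]
  1 → bin 1  [load 9/13]
  3 → bin 1  [load 12/13]
  2 → bin 2 (new)  [load 2/13]
  4 → bin 2  [load 6/13]
  5 → bin 2  [load 11/13]
  1 → bin 1  [load 13/13]
  11 → bin 3 (new)  [load 11/13]
  5 → bin 4 (new)  [load 5/13]
  1 → bin 2  [load 12/13]
  4 → bin 4  [load 9/13]
4 bins opened.

4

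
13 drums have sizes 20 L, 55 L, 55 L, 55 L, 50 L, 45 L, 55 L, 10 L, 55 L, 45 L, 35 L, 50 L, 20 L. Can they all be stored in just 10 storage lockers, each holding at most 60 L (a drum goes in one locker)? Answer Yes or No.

No

Total = 550 L; ⌈550/60⌉ = 10.
The bound of 10 does not rule out 10, but exhaustive search shows no assignment into 10 storage lockers of capacity 60 L exists — the minimum is 11.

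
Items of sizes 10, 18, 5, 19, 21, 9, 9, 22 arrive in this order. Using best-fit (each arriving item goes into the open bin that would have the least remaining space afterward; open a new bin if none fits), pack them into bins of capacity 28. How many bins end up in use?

5

  10 → bin 1 (new)  [load 10/28]
  18 → bin 1  [load 28/28]
  5 → bin 2 (new)  [load 5/28]
  19 → bin 2  [load 24/28]
  21 → bin 3 (new)  [load 21/28]
  9 → bin 4 (new)  [load 9/28]
  9 → bin 4  [load 18/28]
  22 → bin 5 (new)  [load 22/28]
5 bins opened.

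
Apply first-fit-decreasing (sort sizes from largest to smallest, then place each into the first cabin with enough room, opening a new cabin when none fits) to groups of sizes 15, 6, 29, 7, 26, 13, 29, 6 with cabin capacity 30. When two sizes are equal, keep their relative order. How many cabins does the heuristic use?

5

Sorted descending: 29, 29, 26, 15, 13, 7, 6, 6.
  29 → cabin 1 (new)  [load 29/30]
  29 → cabin 2 (new)  [load 29/30]
  26 → cabin 3 (new)  [load 26/30]
  15 → cabin 4 (new)  [load 15/30]
  13 → cabin 4  [load 28/30]
  7 → cabin 5 (new)  [load 7/30]
  6 → cabin 5  [load 13/30]
  6 → cabin 5  [load 19/30]
5 cabins opened.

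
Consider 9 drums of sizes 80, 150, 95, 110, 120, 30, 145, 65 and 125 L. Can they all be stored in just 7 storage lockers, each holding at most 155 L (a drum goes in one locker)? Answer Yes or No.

A valid assignment using 7 storage lockers:
  locker 1: 150 = 150
  locker 2: 145 = 145
  locker 3: 125 + 30 = 155
  locker 4: 120 = 120
  locker 5: 110 = 110
  locker 6: 95 = 95
  locker 7: 80 + 65 = 145
Every load is within 155 L, so 7 storage lockers suffice.

Yes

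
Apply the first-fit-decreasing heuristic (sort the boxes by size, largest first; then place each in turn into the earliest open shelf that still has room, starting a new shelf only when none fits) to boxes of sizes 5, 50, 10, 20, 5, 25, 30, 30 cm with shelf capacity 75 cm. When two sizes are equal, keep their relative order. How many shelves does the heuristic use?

3

Sorted descending: 50, 30, 30, 25, 20, 10, 5, 5.
  50 → shelf 1 (new)  [load 50/75]
  30 → shelf 2 (new)  [load 30/75]
  30 → shelf 2  [load 60/75]
  25 → shelf 1  [load 75/75]
  20 → shelf 3 (new)  [load 20/75]
  10 → shelf 2  [load 70/75]
  5 → shelf 2  [load 75/75]
  5 → shelf 3  [load 25/75]
3 shelves opened.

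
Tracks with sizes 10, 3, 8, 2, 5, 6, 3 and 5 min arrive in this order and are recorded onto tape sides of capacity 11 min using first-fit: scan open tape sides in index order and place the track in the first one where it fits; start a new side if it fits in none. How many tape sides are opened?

4

  10 → side 1 (new)  [load 10/11]
  3 → side 2 (new)  [load 3/11]
  8 → side 2  [load 11/11]
  2 → side 3 (new)  [load 2/11]
  5 → side 3  [load 7/11]
  6 → side 4 (new)  [load 6/11]
  3 → side 3  [load 10/11]
  5 → side 4  [load 11/11]
4 tape sides opened.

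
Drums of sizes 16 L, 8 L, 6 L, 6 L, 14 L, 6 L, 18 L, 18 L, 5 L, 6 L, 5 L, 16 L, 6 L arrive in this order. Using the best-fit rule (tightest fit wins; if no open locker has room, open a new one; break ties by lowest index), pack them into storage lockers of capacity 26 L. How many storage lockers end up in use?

6

  16 → locker 1 (new)  [load 16/26]
  8 → locker 1  [load 24/26]
  6 → locker 2 (new)  [load 6/26]
  6 → locker 2  [load 12/26]
  14 → locker 2  [load 26/26]
  6 → locker 3 (new)  [load 6/26]
  18 → locker 3  [load 24/26]
  18 → locker 4 (new)  [load 18/26]
  5 → locker 4  [load 23/26]
  6 → locker 5 (new)  [load 6/26]
  5 → locker 5  [load 11/26]
  16 → locker 6 (new)  [load 16/26]
  6 → locker 6  [load 22/26]
6 storage lockers opened.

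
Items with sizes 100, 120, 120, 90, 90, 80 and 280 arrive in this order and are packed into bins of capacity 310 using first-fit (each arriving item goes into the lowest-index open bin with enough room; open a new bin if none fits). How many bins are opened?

  100 → bin 1 (new)  [load 100/310]
  120 → bin 1  [load 220/310]
  120 → bin 2 (new)  [load 120/310]
  90 → bin 1  [load 310/310]
  90 → bin 2  [load 210/310]
  80 → bin 2  [load 290/310]
  280 → bin 3 (new)  [load 280/310]
3 bins opened.

3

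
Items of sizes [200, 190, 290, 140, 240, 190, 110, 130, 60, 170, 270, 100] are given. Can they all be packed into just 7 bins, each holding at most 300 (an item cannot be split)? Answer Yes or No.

Total = 2090; ⌈2090/300⌉ = 7.
The bound of 7 does not rule out 7, but exhaustive search shows no assignment into 7 bins of capacity 300 exists — the minimum is 8.

No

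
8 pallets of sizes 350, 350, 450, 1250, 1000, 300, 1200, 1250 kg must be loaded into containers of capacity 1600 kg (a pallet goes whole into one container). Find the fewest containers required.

Total = 1250 + 1250 + 1200 + 1000 + 450 + 350 + 350 + 300 = 6150 kg.
Lower bound: ⌈6150/1600⌉ = 4 containers.
A packing using 4 containers:
  container 1: 1250 + 350 = 1600
  container 2: 1250 + 350 = 1600
  container 3: 1200 + 300 = 1500
  container 4: 1000 + 450 = 1450
This matches the lower bound, so 4 is optimal.

4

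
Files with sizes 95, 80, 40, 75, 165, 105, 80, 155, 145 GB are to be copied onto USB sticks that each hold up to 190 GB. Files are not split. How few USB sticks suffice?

6

Total = 165 + 155 + 145 + 105 + 95 + 80 + 80 + 75 + 40 = 940 GB.
Lower bound: ⌈940/190⌉ = 5 USB sticks.
A packing using 6 USB sticks:
  USB stick 1: 165 = 165
  USB stick 2: 155 = 155
  USB stick 3: 145 + 40 = 185
  USB stick 4: 105 + 80 = 185
  USB stick 5: 95 + 80 = 175
  USB stick 6: 75 = 75
No arrangement into 5 USB sticks stays within capacity, so 6 is optimal.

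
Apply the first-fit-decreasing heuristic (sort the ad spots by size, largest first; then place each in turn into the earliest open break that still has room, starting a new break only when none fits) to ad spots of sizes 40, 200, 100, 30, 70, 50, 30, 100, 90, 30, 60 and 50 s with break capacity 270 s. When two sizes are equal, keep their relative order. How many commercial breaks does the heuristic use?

Sorted descending: 200, 100, 100, 90, 70, 60, 50, 50, 40, 30, 30, 30.
  200 → break 1 (new)  [load 200/270]
  100 → break 2 (new)  [load 100/270]
  100 → break 2  [load 200/270]
  90 → break 3 (new)  [load 90/270]
  70 → break 1  [load 270/270]
  60 → break 2  [load 260/270]
  50 → break 3  [load 140/270]
  50 → break 3  [load 190/270]
  40 → break 3  [load 230/270]
  30 → break 3  [load 260/270]
  30 → break 4 (new)  [load 30/270]
  30 → break 4  [load 60/270]
4 commercial breaks opened.

4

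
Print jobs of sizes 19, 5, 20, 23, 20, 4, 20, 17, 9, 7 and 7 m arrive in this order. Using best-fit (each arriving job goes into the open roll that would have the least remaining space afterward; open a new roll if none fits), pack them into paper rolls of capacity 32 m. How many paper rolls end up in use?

6

  19 → roll 1 (new)  [load 19/32]
  5 → roll 1  [load 24/32]
  20 → roll 2 (new)  [load 20/32]
  23 → roll 3 (new)  [load 23/32]
  20 → roll 4 (new)  [load 20/32]
  4 → roll 1  [load 28/32]
  20 → roll 5 (new)  [load 20/32]
  17 → roll 6 (new)  [load 17/32]
  9 → roll 3  [load 32/32]
  7 → roll 2  [load 27/32]
  7 → roll 4  [load 27/32]
6 paper rolls opened.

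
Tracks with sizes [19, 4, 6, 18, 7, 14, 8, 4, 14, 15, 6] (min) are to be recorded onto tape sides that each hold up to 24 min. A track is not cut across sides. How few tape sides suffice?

5

Total = 19 + 18 + 15 + 14 + 14 + 8 + 7 + 6 + 6 + 4 + 4 = 115 min.
Lower bound: ⌈115/24⌉ = 5 tape sides.
A packing using 5 tape sides:
  side 1: 19 + 4 = 23
  side 2: 18 + 6 = 24
  side 3: 15 + 8 = 23
  side 4: 14 + 7 = 21
  side 5: 14 + 6 + 4 = 24
This matches the lower bound, so 5 is optimal.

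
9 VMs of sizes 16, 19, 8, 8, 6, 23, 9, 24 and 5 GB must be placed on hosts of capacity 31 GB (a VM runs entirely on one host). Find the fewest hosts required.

Total = 24 + 23 + 19 + 16 + 9 + 8 + 8 + 6 + 5 = 118 GB.
Lower bound: ⌈118/31⌉ = 4 hosts.
A packing using 4 hosts:
  host 1: 24 + 6 = 30
  host 2: 23 + 8 = 31
  host 3: 19 + 9 = 28
  host 4: 16 + 8 + 5 = 29
This matches the lower bound, so 4 is optimal.

4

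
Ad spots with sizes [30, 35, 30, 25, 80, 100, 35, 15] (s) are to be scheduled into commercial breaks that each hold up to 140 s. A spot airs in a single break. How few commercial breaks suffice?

3

Total = 100 + 80 + 35 + 35 + 30 + 30 + 25 + 15 = 350 s.
Lower bound: ⌈350/140⌉ = 3 commercial breaks.
A packing using 3 commercial breaks:
  break 1: 100 + 35 = 135
  break 2: 80 + 35 + 25 = 140
  break 3: 30 + 30 + 15 = 75
This matches the lower bound, so 3 is optimal.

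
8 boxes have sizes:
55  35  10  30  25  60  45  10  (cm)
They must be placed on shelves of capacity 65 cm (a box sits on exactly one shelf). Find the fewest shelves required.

5

Total = 60 + 55 + 45 + 35 + 30 + 25 + 10 + 10 = 270 cm.
Lower bound: ⌈270/65⌉ = 5 shelves.
A packing using 5 shelves:
  shelf 1: 60 = 60
  shelf 2: 55 + 10 = 65
  shelf 3: 45 + 10 = 55
  shelf 4: 35 + 30 = 65
  shelf 5: 25 = 25
This matches the lower bound, so 5 is optimal.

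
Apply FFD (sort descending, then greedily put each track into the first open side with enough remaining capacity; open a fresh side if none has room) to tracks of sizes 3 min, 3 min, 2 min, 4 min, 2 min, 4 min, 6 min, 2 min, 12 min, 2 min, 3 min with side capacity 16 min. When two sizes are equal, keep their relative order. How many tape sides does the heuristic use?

3

Sorted descending: 12, 6, 4, 4, 3, 3, 3, 2, 2, 2, 2.
  12 → side 1 (new)  [load 12/16]
  6 → side 2 (new)  [load 6/16]
  4 → side 1  [load 16/16]
  4 → side 2  [load 10/16]
  3 → side 2  [load 13/16]
  3 → side 2  [load 16/16]
  3 → side 3 (new)  [load 3/16]
  2 → side 3  [load 5/16]
  2 → side 3  [load 7/16]
  2 → side 3  [load 9/16]
  2 → side 3  [load 11/16]
3 tape sides opened.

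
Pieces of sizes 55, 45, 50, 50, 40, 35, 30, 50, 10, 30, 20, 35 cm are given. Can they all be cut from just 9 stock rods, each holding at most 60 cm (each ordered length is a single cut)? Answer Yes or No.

A valid assignment using 9 stock rods:
  stock rod 1: 55 = 55
  stock rod 2: 50 + 10 = 60
  stock rod 3: 50 = 50
  stock rod 4: 50 = 50
  stock rod 5: 45 = 45
  stock rod 6: 40 + 20 = 60
  stock rod 7: 35 = 35
  stock rod 8: 35 = 35
  stock rod 9: 30 + 30 = 60
Every load is within 60 cm, so 9 stock rods suffice.

Yes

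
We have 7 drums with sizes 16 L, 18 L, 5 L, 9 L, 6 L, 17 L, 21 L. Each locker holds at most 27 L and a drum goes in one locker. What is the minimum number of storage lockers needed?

Total = 21 + 18 + 17 + 16 + 9 + 6 + 5 = 92 L.
Lower bound: ⌈92/27⌉ = 4 storage lockers.
A packing using 4 storage lockers:
  locker 1: 21 + 6 = 27
  locker 2: 18 + 9 = 27
  locker 3: 17 + 5 = 22
  locker 4: 16 = 16
This matches the lower bound, so 4 is optimal.

4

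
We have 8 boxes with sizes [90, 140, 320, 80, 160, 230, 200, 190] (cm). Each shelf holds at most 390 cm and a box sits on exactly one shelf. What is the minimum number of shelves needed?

Total = 320 + 230 + 200 + 190 + 160 + 140 + 90 + 80 = 1410 cm.
Lower bound: ⌈1410/390⌉ = 4 shelves.
A packing using 4 shelves:
  shelf 1: 320 = 320
  shelf 2: 230 + 160 = 390
  shelf 3: 200 + 190 = 390
  shelf 4: 140 + 90 + 80 = 310
This matches the lower bound, so 4 is optimal.

4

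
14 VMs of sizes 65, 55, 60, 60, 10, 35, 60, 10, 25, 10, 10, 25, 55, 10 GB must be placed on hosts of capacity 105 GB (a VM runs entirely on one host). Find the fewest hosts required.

6

Total = 65 + 60 + 60 + 60 + 55 + 55 + 35 + 25 + 25 + 10 + 10 + 10 + 10 + 10 = 490 GB.
Lower bound: ⌈490/105⌉ = 5 hosts.
Also, 6 VMs each exceed 105/2 GB, and no two of those can share a host, so at least 6 hosts are needed.
A packing using 6 hosts:
  host 1: 65 + 35 = 100
  host 2: 60 + 25 + 10 + 10 = 105
  host 3: 60 + 25 + 10 + 10 = 105
  host 4: 60 + 10 = 70
  host 5: 55 = 55
  host 6: 55 = 55
This matches the lower bound, so 6 is optimal.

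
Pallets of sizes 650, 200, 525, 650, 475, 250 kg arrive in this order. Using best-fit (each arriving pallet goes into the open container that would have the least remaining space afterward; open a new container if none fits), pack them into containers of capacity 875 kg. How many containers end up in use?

  650 → container 1 (new)  [load 650/875]
  200 → container 1  [load 850/875]
  525 → container 2 (new)  [load 525/875]
  650 → container 3 (new)  [load 650/875]
  475 → container 4 (new)  [load 475/875]
  250 → container 2  [load 775/875]
4 containers opened.

4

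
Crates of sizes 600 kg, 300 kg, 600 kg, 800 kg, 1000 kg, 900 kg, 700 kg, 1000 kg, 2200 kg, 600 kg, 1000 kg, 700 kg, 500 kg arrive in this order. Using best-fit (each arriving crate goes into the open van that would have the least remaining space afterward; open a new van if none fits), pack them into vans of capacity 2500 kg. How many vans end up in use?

  600 → van 1 (new)  [load 600/2500]
  300 → van 1  [load 900/2500]
  600 → van 1  [load 1500/2500]
  800 → van 1  [load 2300/2500]
  1000 → van 2 (new)  [load 1000/2500]
  900 → van 2  [load 1900/2500]
  700 → van 3 (new)  [load 700/2500]
  1000 → van 3  [load 1700/2500]
  2200 → van 4 (new)  [load 2200/2500]
  600 → van 2  [load 2500/2500]
  1000 → van 5 (new)  [load 1000/2500]
  700 → van 3  [load 2400/2500]
  500 → van 5  [load 1500/2500]
5 vans opened.

5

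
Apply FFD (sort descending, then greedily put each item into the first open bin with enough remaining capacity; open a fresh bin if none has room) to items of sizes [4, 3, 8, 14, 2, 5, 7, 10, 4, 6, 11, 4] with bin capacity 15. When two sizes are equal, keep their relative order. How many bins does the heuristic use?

6

Sorted descending: 14, 11, 10, 8, 7, 6, 5, 4, 4, 4, 3, 2.
  14 → bin 1 (new)  [load 14/15]
  11 → bin 2 (new)  [load 11/15]
  10 → bin 3 (new)  [load 10/15]
  8 → bin 4 (new)  [load 8/15]
  7 → bin 4  [load 15/15]
  6 → bin 5 (new)  [load 6/15]
  5 → bin 3  [load 15/15]
  4 → bin 2  [load 15/15]
  4 → bin 5  [load 10/15]
  4 → bin 5  [load 14/15]
  3 → bin 6 (new)  [load 3/15]
  2 → bin 6  [load 5/15]
6 bins opened.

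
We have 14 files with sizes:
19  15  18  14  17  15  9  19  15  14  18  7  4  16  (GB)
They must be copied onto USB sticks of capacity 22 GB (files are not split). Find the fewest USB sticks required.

Total = 19 + 19 + 18 + 18 + 17 + 16 + 15 + 15 + 15 + 14 + 14 + 9 + 7 + 4 = 200 GB.
Lower bound: ⌈200/22⌉ = 10 USB sticks.
Also, 11 files each exceed 11 GB, and no two of those can share a USB stick, so at least 11 USB sticks are needed.
A packing using 12 USB sticks:
  USB stick 1: 19 = 19
  USB stick 2: 19 = 19
  USB stick 3: 18 + 4 = 22
  USB stick 4: 18 = 18
  USB stick 5: 17 = 17
  USB stick 6: 16 = 16
  USB stick 7: 15 + 7 = 22
  USB stick 8: 15 = 15
  USB stick 9: 15 = 15
  USB stick 10: 14 = 14
  USB stick 11: 14 = 14
  USB stick 12: 9 = 9
No arrangement into 11 USB sticks stays within capacity, so 12 is optimal.

12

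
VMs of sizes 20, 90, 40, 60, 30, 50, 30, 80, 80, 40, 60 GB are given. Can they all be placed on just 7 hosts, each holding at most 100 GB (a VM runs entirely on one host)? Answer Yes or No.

A valid assignment using 7 hosts:
  host 1: 90 = 90
  host 2: 80 + 20 = 100
  host 3: 80 = 80
  host 4: 60 + 40 = 100
  host 5: 60 + 40 = 100
  host 6: 50 + 30 = 80
  host 7: 30 = 30
Every load is within 100 GB, so 7 hosts suffice.

Yes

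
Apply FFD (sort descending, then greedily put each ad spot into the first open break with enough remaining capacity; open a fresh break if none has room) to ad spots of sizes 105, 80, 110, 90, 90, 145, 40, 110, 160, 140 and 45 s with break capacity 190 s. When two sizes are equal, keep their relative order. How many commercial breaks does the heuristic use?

7

Sorted descending: 160, 145, 140, 110, 110, 105, 90, 90, 80, 45, 40.
  160 → break 1 (new)  [load 160/190]
  145 → break 2 (new)  [load 145/190]
  140 → break 3 (new)  [load 140/190]
  110 → break 4 (new)  [load 110/190]
  110 → break 5 (new)  [load 110/190]
  105 → break 6 (new)  [load 105/190]
  90 → break 7 (new)  [load 90/190]
  90 → break 7  [load 180/190]
  80 → break 4  [load 190/190]
  45 → break 2  [load 190/190]
  40 → break 3  [load 180/190]
7 commercial breaks opened.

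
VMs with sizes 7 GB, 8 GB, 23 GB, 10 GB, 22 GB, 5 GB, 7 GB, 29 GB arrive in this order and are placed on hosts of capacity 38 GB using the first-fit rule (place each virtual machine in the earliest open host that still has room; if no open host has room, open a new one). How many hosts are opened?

  7 → host 1 (new)  [load 7/38]
  8 → host 1  [load 15/38]
  23 → host 1  [load 38/38]
  10 → host 2 (new)  [load 10/38]
  22 → host 2  [load 32/38]
  5 → host 2  [load 37/38]
  7 → host 3 (new)  [load 7/38]
  29 → host 3  [load 36/38]
3 hosts opened.

3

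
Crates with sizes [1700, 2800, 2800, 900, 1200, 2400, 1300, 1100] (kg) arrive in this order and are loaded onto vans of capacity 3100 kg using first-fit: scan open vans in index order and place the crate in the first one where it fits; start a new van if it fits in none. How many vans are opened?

6

  1700 → van 1 (new)  [load 1700/3100]
  2800 → van 2 (new)  [load 2800/3100]
  2800 → van 3 (new)  [load 2800/3100]
  900 → van 1  [load 2600/3100]
  1200 → van 4 (new)  [load 1200/3100]
  2400 → van 5 (new)  [load 2400/3100]
  1300 → van 4  [load 2500/3100]
  1100 → van 6 (new)  [load 1100/3100]
6 vans opened.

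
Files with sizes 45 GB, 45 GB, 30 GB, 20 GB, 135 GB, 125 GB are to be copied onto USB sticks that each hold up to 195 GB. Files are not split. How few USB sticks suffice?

3

Total = 135 + 125 + 45 + 45 + 30 + 20 = 400 GB.
Lower bound: ⌈400/195⌉ = 3 USB sticks.
A packing using 3 USB sticks:
  USB stick 1: 135 + 45 = 180
  USB stick 2: 125 + 45 + 20 = 190
  USB stick 3: 30 = 30
This matches the lower bound, so 3 is optimal.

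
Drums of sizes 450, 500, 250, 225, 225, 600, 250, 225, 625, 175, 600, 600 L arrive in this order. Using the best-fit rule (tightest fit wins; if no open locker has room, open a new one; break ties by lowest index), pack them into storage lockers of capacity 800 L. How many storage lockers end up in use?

  450 → locker 1 (new)  [load 450/800]
  500 → locker 2 (new)  [load 500/800]
  250 → locker 2  [load 750/800]
  225 → locker 1  [load 675/800]
  225 → locker 3 (new)  [load 225/800]
  600 → locker 4 (new)  [load 600/800]
  250 → locker 3  [load 475/800]
  225 → locker 3  [load 700/800]
  625 → locker 5 (new)  [load 625/800]
  175 → locker 5  [load 800/800]
  600 → locker 6 (new)  [load 600/800]
  600 → locker 7 (new)  [load 600/800]
7 storage lockers opened.

7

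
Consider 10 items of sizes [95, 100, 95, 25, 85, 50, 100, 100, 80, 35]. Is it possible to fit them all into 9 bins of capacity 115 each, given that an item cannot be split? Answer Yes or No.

A valid assignment using 8 bins:
  bin 1: 100 = 100
  bin 2: 100 = 100
  bin 3: 100 = 100
  bin 4: 95 = 95
  bin 5: 95 = 95
  bin 6: 85 + 25 = 110
  bin 7: 80 + 35 = 115
  bin 8: 50 = 50
That uses only 8 ≤ 9, so 9 bins are enough.

Yes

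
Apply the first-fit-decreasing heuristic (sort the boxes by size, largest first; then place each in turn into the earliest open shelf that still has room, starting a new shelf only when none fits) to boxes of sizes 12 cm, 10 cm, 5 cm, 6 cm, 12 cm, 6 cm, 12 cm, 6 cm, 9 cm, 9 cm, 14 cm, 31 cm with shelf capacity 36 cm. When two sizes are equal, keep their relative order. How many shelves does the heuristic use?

Sorted descending: 31, 14, 12, 12, 12, 10, 9, 9, 6, 6, 6, 5.
  31 → shelf 1 (new)  [load 31/36]
  14 → shelf 2 (new)  [load 14/36]
  12 → shelf 2  [load 26/36]
  12 → shelf 3 (new)  [load 12/36]
  12 → shelf 3  [load 24/36]
  10 → shelf 2  [load 36/36]
  9 → shelf 3  [load 33/36]
  9 → shelf 4 (new)  [load 9/36]
  6 → shelf 4  [load 15/36]
  6 → shelf 4  [load 21/36]
  6 → shelf 4  [load 27/36]
  5 → shelf 1  [load 36/36]
4 shelves opened.

4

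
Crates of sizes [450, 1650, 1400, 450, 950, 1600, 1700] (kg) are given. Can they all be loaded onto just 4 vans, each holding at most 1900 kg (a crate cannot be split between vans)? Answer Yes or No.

Total = 8200 kg; ⌈8200/1900⌉ = 5.
At least 5 vans are required, but only 4 are allowed.

No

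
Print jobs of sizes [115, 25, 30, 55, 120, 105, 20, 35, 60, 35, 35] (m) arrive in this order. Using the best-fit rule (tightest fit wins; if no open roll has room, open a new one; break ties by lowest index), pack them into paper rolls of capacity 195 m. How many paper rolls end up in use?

4

  115 → roll 1 (new)  [load 115/195]
  25 → roll 1  [load 140/195]
  30 → roll 1  [load 170/195]
  55 → roll 2 (new)  [load 55/195]
  120 → roll 2  [load 175/195]
  105 → roll 3 (new)  [load 105/195]
  20 → roll 2  [load 195/195]
  35 → roll 3  [load 140/195]
  60 → roll 4 (new)  [load 60/195]
  35 → roll 3  [load 175/195]
  35 → roll 4  [load 95/195]
4 paper rolls opened.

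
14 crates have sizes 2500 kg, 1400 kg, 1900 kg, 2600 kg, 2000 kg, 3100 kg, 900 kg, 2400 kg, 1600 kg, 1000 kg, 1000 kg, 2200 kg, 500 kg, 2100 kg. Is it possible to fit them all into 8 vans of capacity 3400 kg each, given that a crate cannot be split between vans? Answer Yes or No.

No

Total = 25200 kg; ⌈25200/3400⌉ = 8.
The bound of 8 does not rule out 8, but exhaustive search shows no assignment into 8 vans of capacity 3400 kg exists — the minimum is 9.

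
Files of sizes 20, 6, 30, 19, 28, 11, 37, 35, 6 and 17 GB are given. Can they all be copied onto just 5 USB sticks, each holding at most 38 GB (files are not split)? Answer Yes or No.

No

Total = 209 GB; ⌈209/38⌉ = 6.
At least 6 USB sticks are required, but only 5 are allowed.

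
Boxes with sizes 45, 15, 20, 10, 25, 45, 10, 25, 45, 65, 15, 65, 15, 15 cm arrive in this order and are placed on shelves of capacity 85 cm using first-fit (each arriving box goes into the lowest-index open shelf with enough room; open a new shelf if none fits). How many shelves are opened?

6

  45 → shelf 1 (new)  [load 45/85]
  15 → shelf 1  [load 60/85]
  20 → shelf 1  [load 80/85]
  10 → shelf 2 (new)  [load 10/85]
  25 → shelf 2  [load 35/85]
  45 → shelf 2  [load 80/85]
  10 → shelf 3 (new)  [load 10/85]
  25 → shelf 3  [load 35/85]
  45 → shelf 3  [load 80/85]
  65 → shelf 4 (new)  [load 65/85]
  15 → shelf 4  [load 80/85]
  65 → shelf 5 (new)  [load 65/85]
  15 → shelf 5  [load 80/85]
  15 → shelf 6 (new)  [load 15/85]
6 shelves opened.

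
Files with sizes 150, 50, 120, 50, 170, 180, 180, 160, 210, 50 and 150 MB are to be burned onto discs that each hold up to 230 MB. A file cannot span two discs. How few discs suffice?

Total = 210 + 180 + 180 + 170 + 160 + 150 + 150 + 120 + 50 + 50 + 50 = 1470 MB.
Lower bound: ⌈1470/230⌉ = 7 discs.
Also, 8 files each exceed 115 MB, and no two of those can share a disc, so at least 8 discs are needed.
A packing using 8 discs:
  disc 1: 210 = 210
  disc 2: 180 + 50 = 230
  disc 3: 180 + 50 = 230
  disc 4: 170 + 50 = 220
  disc 5: 160 = 160
  disc 6: 150 = 150
  disc 7: 150 = 150
  disc 8: 120 = 120
This matches the lower bound, so 8 is optimal.

8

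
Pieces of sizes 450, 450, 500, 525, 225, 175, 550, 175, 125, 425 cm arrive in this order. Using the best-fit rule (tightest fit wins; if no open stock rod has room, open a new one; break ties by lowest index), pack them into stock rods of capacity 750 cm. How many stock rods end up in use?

  450 → stock rod 1 (new)  [load 450/750]
  450 → stock rod 2 (new)  [load 450/750]
  500 → stock rod 3 (new)  [load 500/750]
  525 → stock rod 4 (new)  [load 525/750]
  225 → stock rod 4  [load 750/750]
  175 → stock rod 3  [load 675/750]
  550 → stock rod 5 (new)  [load 550/750]
  175 → stock rod 5  [load 725/750]
  125 → stock rod 1  [load 575/750]
  425 → stock rod 6 (new)  [load 425/750]
6 stock rods opened.

6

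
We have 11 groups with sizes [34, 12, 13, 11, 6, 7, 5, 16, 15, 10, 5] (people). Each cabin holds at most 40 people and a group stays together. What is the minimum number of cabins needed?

4

Total = 34 + 16 + 15 + 13 + 12 + 11 + 10 + 7 + 6 + 5 + 5 = 134 people.
Lower bound: ⌈134/40⌉ = 4 cabins.
A packing using 4 cabins:
  cabin 1: 34 + 6 = 40
  cabin 2: 16 + 15 + 7 = 38
  cabin 3: 13 + 12 + 11 = 36
  cabin 4: 10 + 5 + 5 = 20
This matches the lower bound, so 4 is optimal.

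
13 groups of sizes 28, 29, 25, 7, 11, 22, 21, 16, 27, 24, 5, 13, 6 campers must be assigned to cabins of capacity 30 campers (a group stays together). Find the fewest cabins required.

9

Total = 29 + 28 + 27 + 25 + 24 + 22 + 21 + 16 + 13 + 11 + 7 + 6 + 5 = 234 campers.
Lower bound: ⌈234/30⌉ = 8 cabins.
A packing using 9 cabins:
  cabin 1: 29 = 29
  cabin 2: 28 = 28
  cabin 3: 27 = 27
  cabin 4: 25 + 5 = 30
  cabin 5: 24 + 6 = 30
  cabin 6: 22 + 7 = 29
  cabin 7: 21 = 21
  cabin 8: 16 + 13 = 29
  cabin 9: 11 = 11
No arrangement into 8 cabins stays within capacity, so 9 is optimal.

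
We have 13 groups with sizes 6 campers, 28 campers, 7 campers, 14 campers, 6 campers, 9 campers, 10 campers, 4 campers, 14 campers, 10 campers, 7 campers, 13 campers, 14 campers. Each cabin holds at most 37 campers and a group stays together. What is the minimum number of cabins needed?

4

Total = 28 + 14 + 14 + 14 + 13 + 10 + 10 + 9 + 7 + 7 + 6 + 6 + 4 = 142 campers.
Lower bound: ⌈142/37⌉ = 4 cabins.
A packing using 4 cabins:
  cabin 1: 28 + 9 = 37
  cabin 2: 14 + 14 + 7 = 35
  cabin 3: 14 + 13 + 10 = 37
  cabin 4: 10 + 7 + 6 + 6 + 4 = 33
This matches the lower bound, so 4 is optimal.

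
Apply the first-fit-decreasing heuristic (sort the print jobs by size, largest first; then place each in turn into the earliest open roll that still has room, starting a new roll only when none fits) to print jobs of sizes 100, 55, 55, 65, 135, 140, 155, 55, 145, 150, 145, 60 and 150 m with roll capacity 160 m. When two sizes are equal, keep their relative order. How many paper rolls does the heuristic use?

Sorted descending: 155, 150, 150, 145, 145, 140, 135, 100, 65, 60, 55, 55, 55.
  155 → roll 1 (new)  [load 155/160]
  150 → roll 2 (new)  [load 150/160]
  150 → roll 3 (new)  [load 150/160]
  145 → roll 4 (new)  [load 145/160]
  145 → roll 5 (new)  [load 145/160]
  140 → roll 6 (new)  [load 140/160]
  135 → roll 7 (new)  [load 135/160]
  100 → roll 8 (new)  [load 100/160]
  65 → roll 9 (new)  [load 65/160]
  60 → roll 8  [load 160/160]
  55 → roll 9  [load 120/160]
  55 → roll 10 (new)  [load 55/160]
  55 → roll 10  [load 110/160]
10 paper rolls opened.

10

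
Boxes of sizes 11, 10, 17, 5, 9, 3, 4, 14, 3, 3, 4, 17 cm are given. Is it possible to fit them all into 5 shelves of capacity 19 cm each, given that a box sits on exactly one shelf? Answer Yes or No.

Total = 100 cm; ⌈100/19⌉ = 6.
At least 6 shelves are required, but only 5 are allowed.

No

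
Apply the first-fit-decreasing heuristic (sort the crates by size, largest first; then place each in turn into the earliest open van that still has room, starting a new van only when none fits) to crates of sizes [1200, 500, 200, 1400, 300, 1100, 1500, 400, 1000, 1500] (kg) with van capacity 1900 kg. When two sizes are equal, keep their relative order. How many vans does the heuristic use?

Sorted descending: 1500, 1500, 1400, 1200, 1100, 1000, 500, 400, 300, 200.
  1500 → van 1 (new)  [load 1500/1900]
  1500 → van 2 (new)  [load 1500/1900]
  1400 → van 3 (new)  [load 1400/1900]
  1200 → van 4 (new)  [load 1200/1900]
  1100 → van 5 (new)  [load 1100/1900]
  1000 → van 6 (new)  [load 1000/1900]
  500 → van 3  [load 1900/1900]
  400 → van 1  [load 1900/1900]
  300 → van 2  [load 1800/1900]
  200 → van 4  [load 1400/1900]
6 vans opened.

6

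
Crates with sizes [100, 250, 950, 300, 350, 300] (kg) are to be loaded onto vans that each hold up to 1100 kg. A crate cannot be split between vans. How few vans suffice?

Total = 950 + 350 + 300 + 300 + 250 + 100 = 2250 kg.
Lower bound: ⌈2250/1100⌉ = 3 vans.
A packing using 3 vans:
  van 1: 950 + 100 = 1050
  van 2: 350 + 300 + 300 = 950
  van 3: 250 = 250
This matches the lower bound, so 3 is optimal.

3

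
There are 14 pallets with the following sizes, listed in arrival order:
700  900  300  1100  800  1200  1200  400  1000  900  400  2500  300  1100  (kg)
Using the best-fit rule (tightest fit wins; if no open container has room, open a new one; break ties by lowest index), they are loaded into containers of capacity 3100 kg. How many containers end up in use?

5

  700 → container 1 (new)  [load 700/3100]
  900 → container 1  [load 1600/3100]
  300 → container 1  [load 1900/3100]
  1100 → container 1  [load 3000/3100]
  800 → container 2 (new)  [load 800/3100]
  1200 → container 2  [load 2000/3100]
  1200 → container 3 (new)  [load 1200/3100]
  400 → container 2  [load 2400/3100]
  1000 → container 3  [load 2200/3100]
  900 → container 3  [load 3100/3100]
  400 → container 2  [load 2800/3100]
  2500 → container 4 (new)  [load 2500/3100]
  300 → container 2  [load 3100/3100]
  1100 → container 5 (new)  [load 1100/3100]
5 containers opened.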